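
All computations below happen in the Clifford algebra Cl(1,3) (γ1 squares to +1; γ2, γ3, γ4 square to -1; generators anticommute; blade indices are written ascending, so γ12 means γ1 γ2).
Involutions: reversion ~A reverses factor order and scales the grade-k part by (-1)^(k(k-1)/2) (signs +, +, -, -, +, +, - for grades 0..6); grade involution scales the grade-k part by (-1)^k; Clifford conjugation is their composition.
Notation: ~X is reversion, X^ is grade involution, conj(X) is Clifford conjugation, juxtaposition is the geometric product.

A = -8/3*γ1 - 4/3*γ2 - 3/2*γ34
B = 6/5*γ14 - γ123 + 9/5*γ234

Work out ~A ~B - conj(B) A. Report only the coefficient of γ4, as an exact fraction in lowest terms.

first term: 27/10*γ2 + 16/5*γ4 + 7/15*γ13 - 8/3*γ23 - 12/5*γ34 - 1/10*γ124 + 24/5*γ1234
second term: 27/10*γ2 - 16/5*γ4 + 47/15*γ13 + 8/3*γ23 + 12/5*γ34 - 31/10*γ124 + 24/5*γ1234
Answer: 32/5


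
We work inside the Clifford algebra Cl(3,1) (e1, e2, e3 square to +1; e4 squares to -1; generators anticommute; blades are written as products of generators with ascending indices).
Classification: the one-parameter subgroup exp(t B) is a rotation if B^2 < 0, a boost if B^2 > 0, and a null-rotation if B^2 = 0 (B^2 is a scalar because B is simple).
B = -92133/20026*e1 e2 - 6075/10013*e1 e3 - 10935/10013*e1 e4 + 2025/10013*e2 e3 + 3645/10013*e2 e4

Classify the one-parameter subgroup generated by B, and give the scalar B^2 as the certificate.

B^2 term by term: the squares give (-92133/20026)^2*(e1 e2)^2 + (-6075/10013)^2*(e1 e3)^2 + (-10935/10013)^2*(e1 e4)^2 + (2025/10013)^2*(e2 e3)^2 + (3645/10013)^2*(e2 e4)^2 = 8488489689/401040676*(-1) + 36905625/100260169*(-1) + 119574225/100260169*(+1) + 4100625/100260169*(-1) + 13286025/100260169*(+1) = -81/4 (each basis 2-blade squares to minus the product of its generators' squares); cross terms between blades sharing an index anticommute and cancel; the commuting (index-disjoint) pairs give grade-4 terms 2*c*c'*(blade product), which cancel blade by blade — e1 e2 e3 e4: 44286750/100260169 - 44286750/100260169 = 0 — confirming B is simple. So B^2 = -81/4.
Answer: rotation, certificate B^2 = -81/4. Because -81/4 is invariant under every versor sandwich, the classification follows from its sign alone.


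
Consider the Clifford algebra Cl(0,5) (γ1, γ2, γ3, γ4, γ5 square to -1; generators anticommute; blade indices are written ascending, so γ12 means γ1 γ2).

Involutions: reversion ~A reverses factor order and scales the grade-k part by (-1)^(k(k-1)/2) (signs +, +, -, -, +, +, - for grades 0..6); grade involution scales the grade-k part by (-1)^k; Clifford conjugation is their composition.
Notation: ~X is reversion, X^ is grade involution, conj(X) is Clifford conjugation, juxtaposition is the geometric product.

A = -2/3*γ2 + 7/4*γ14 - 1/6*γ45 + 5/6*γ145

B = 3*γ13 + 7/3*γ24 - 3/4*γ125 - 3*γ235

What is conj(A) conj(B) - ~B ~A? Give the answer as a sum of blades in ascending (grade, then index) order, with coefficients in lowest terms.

first term: 14/9*γ4 + 49/12*γ12 - 1/2*γ15 - 5/8*γ24 - 7/18*γ25 - 21/4*γ34 + 2*γ35 + 2*γ123 + 1/8*γ124 - 35/18*γ125 + 1/2*γ234 - 21/16*γ245 + 5/2*γ345 + 5/2*γ1234 - 1/2*γ1345 + 21/4*γ12345
second term: 14/9*γ4 - 49/12*γ12 - 1/2*γ15 + 5/8*γ24 + 7/18*γ25 + 21/4*γ34 + 2*γ35 - 2*γ123 + 1/8*γ124 - 35/18*γ125 + 1/2*γ234 - 21/16*γ245 + 5/2*γ345 + 5/2*γ1234 - 1/2*γ1345 - 21/4*γ12345
Answer: 49/6*γ12 - 5/4*γ24 - 7/9*γ25 - 21/2*γ34 + 4*γ123 + 21/2*γ12345


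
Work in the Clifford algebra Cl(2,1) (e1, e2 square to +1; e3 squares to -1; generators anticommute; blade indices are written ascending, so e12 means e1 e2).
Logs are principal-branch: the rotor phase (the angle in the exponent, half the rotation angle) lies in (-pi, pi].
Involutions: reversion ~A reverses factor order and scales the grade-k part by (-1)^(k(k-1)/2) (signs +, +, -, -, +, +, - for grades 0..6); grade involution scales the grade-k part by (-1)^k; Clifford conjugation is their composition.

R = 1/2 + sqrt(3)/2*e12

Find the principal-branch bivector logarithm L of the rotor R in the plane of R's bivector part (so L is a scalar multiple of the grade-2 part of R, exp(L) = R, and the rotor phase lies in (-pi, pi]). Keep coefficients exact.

The scalar part of R is 1/2, which pins the rotor phase on the principal branch; dividing the bivector part by the sine of that phase recovers the unit plane, and L is the phase times that plane.
Concretely: cos(phase) = 1/2 gives phase = ±pi/3, and since phase/sin(phase) is even the sign is immaterial: L = (phase/sin(phase)) * <R>_2 = (2*sqrt(3)*pi/9) * <R>_2.
Answer: pi/3*e12


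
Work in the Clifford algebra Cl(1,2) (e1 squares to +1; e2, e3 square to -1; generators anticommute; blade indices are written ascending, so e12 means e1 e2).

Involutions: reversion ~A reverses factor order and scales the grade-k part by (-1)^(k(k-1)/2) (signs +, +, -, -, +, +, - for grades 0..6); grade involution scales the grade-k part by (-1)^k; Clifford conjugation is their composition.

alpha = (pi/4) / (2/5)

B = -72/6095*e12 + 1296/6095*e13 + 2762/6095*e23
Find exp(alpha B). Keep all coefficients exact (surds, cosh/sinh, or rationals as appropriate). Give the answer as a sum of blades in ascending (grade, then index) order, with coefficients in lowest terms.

B^2 term by term: the squares give (-72/6095)^2*(e12)^2 + (1296/6095)^2*(e13)^2 + (2762/6095)^2*(e23)^2 = 5184/37149025*(+1) + 1679616/37149025*(+1) + 7628644/37149025*(-1) = -4/25 (each basis 2-blade squares to minus the product of its generators' squares); cross terms between blades sharing an index anticommute and cancel. So B^2 = -4/25.
B^2 = -4/25 — the series telescopes trigonometrically here: l = 2/5, alpha*l = pi/4, so exp(alpha B) = cos(pi/4) + (sin(pi/4)/(2/5))*B = sqrt(2)/2 + (5*sqrt(2)/4)*B.
Answer: sqrt(2)/2 - 18*sqrt(2)/1219*e12 + 324*sqrt(2)/1219*e13 + 1381*sqrt(2)/2438*e23


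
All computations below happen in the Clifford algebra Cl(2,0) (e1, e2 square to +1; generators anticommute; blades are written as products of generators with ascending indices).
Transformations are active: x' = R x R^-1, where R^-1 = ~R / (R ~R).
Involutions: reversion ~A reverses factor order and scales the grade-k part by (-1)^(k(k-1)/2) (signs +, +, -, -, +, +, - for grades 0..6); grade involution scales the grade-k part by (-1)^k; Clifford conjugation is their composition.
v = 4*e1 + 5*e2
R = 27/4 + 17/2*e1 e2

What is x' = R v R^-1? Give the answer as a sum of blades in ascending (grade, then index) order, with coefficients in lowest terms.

~R = 27/4 - 17/2*e1 e2, and R ~R = 1885/16, so R^-1 = ~R / (1885/16).
R v = 139/2*e1 - 1/4*e2
Answer: 7472/1885*e1 - 9479/1885*e2


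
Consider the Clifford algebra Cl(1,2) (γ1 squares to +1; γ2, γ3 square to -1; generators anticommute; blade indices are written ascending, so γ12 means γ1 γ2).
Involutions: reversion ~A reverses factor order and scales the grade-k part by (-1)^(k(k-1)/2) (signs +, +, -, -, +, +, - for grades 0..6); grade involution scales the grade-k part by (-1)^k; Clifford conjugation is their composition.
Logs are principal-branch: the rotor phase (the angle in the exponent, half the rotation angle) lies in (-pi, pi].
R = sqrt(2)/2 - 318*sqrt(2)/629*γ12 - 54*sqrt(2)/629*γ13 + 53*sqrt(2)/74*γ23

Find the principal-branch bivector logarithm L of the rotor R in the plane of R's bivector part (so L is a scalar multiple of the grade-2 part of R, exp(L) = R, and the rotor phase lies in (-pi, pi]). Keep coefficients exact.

The scalar part of R is sqrt(2)/2, and that scalar determines the rotor phase on the principal branch; recovering the unit plane as bivector-part over sine of the phase gives L = phase * plane.
Concretely: cos(phase) = sqrt(2)/2 gives phase = ±pi/4, and since phase/sin(phase) is even the sign is immaterial: L = (phase/sin(phase)) * <R>_2 = (sqrt(2)*pi/4) * <R>_2.
Answer: -159*pi/629*γ12 - 27*pi/629*γ13 + 53*pi/148*γ23


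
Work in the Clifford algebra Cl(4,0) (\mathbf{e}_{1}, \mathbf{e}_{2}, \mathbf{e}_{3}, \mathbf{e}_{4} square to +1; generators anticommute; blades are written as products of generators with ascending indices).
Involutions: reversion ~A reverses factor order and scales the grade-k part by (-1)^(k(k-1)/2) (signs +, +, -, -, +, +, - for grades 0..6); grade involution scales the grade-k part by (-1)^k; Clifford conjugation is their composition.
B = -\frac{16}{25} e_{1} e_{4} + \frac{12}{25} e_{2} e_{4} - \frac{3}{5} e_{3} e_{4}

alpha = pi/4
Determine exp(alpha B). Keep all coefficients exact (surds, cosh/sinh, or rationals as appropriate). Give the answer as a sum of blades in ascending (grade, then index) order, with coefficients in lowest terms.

B^2 term by term: the squares give (-\frac{16}{25})^2*(e_{1} e_{4})^2 + (\frac{12}{25})^2*(e_{2} e_{4})^2 + (-\frac{3}{5})^2*(e_{3} e_{4})^2 = \frac{256}{625}*(-1) + \frac{144}{625}*(-1) + \frac{9}{25}*(-1) = -1 (each basis 2-blade squares to minus the product of its generators' squares); cross terms between blades sharing an index anticommute and cancel. So B^2 = -1.
B^2 = -1 — B^2 < 0, so the exponential closes trigonometrically: l = 1, alpha*l = \frac{\pi}{4}, so exp(alpha B) = cos(\frac{\pi}{4}) + (sin(\frac{\pi}{4})/1)*B = \frac{\sqrt{2}}{2} + (\frac{\sqrt{2}}{2})*B.
Answer: \frac{\sqrt{2}}{2} - \frac{8 \sqrt{2}}{25} e_{1} e_{4} + \frac{6 \sqrt{2}}{25} e_{2} e_{4} - \frac{3 \sqrt{2}}{10} e_{3} e_{4}


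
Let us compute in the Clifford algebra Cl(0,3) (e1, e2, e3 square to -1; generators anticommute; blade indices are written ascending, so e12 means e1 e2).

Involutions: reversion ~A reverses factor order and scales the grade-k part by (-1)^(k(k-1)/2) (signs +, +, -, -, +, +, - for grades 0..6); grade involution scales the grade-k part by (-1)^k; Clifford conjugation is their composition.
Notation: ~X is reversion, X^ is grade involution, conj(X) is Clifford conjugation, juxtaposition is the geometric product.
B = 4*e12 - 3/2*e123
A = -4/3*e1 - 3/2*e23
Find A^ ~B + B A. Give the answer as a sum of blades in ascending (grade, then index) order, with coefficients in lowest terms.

first term: 9/4*e1 + 16/3*e2 + 6*e13 - 2*e23
second term: -9/4*e1 - 16/3*e2 + 6*e13 - 2*e23
Answer: 12*e13 - 4*e23


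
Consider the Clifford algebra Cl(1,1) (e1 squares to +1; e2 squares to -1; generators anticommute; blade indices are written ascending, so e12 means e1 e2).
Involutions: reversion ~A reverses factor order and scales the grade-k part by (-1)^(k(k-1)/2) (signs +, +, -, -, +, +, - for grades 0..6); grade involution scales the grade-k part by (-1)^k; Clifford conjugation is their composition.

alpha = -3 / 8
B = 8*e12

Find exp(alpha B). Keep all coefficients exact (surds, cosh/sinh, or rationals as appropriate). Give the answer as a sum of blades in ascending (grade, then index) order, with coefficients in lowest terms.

B^2 = (8)^2*(e12)^2 = 64*(+1) = 64 (a basis 2-blade squares to minus the product of its generators' squares).
B^2 = 64 — hyperbolic case — the even/odd split gives cosh and sinh: l = 8, alpha*l = -3, so exp(alpha B) = cosh(-3) + (sinh(-3)/8)*B = cosh(3) + (-sinh(3)/8)*B.
Answer: cosh(3) - sinh(3)*e12


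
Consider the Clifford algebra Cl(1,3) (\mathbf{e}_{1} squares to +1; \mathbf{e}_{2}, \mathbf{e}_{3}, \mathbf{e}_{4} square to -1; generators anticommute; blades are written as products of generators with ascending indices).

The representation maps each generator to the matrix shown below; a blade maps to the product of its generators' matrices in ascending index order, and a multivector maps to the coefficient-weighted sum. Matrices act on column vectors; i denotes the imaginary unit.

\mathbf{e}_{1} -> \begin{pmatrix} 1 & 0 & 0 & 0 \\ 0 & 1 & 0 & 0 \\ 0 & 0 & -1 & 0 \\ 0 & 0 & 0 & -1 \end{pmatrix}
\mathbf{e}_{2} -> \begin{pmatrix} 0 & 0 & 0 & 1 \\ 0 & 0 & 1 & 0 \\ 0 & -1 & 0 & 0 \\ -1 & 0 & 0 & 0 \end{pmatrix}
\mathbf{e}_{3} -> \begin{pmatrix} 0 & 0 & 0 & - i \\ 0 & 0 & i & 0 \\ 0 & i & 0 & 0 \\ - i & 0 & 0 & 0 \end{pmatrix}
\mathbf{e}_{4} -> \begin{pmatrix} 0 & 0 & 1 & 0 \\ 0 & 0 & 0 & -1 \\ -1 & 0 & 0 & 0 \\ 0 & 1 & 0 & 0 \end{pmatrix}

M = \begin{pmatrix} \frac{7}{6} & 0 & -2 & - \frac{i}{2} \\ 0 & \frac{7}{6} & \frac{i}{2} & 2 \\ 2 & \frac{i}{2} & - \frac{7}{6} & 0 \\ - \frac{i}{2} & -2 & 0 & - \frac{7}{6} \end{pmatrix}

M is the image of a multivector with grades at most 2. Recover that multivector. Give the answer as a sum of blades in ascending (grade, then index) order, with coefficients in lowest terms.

Method: the blade images are trace-orthogonal — tr(rho(e_A) rho(e_B)^-1) = 4 if A = B and 0 otherwise — and rho(e_A)^-1 = (e_A)^2 * rho(e_A) with (e_A)^2 = +1 or -1, so the coefficient of e_A in the preimage is (e_A)^2 * tr(M rho(e_A))/4.
Nonzero projections over blades of grade <= 2: e_{1}: (e_{1})^2 = +1, tr(M rho(e_{1})) = \frac{14}{3}, coefficient \frac{7}{6}; e_{3}: (e_{3})^2 = -1, tr(M rho(e_{3})) = -2, coefficient \frac{1}{2}; e_{4}: (e_{4})^2 = -1, tr(M rho(e_{4})) = 8, coefficient -2. Every other blade of grade <= 2 projects to 0.
Answer: \frac{7}{6} e_{1} + \frac{1}{2} e_{3} - 2 e_{4}


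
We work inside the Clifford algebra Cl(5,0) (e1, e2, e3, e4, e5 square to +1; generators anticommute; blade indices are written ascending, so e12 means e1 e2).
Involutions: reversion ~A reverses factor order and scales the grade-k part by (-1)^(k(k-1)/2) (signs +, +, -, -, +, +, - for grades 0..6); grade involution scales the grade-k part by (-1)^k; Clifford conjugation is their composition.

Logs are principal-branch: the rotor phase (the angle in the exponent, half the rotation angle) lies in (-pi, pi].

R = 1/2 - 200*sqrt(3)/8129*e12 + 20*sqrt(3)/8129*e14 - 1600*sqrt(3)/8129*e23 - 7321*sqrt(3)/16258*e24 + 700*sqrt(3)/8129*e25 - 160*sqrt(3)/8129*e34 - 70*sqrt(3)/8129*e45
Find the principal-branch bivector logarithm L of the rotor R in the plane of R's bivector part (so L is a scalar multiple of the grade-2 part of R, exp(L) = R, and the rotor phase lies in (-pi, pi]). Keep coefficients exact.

The scalar part of R is 1/2, so the principal-branch rotor phase is pinned; divide the bivector part by its sine to get the unit plane — L is the phase times that plane.
Concretely: cos(phase) = 1/2 gives phase = ±pi/3, and since phase/sin(phase) is even the sign is immaterial: L = (phase/sin(phase)) * <R>_2 = (2*sqrt(3)*pi/9) * <R>_2.
Answer: -400*pi/24387*e12 + 40*pi/24387*e14 - 3200*pi/24387*e23 - 7321*pi/24387*e24 + 1400*pi/24387*e25 - 320*pi/24387*e34 - 140*pi/24387*e45


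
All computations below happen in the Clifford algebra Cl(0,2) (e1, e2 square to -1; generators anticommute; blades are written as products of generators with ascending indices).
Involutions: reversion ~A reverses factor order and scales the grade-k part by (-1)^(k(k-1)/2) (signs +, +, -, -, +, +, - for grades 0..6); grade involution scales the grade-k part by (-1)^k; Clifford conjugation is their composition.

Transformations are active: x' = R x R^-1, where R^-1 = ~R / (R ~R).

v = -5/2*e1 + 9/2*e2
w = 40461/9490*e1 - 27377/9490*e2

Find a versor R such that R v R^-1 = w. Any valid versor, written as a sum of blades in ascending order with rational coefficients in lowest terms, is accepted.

Key observation: q(v) = q(w) = -53/2 (sandwiches preserve the norm), so R = v + w = 8368/4745*e1 + 7664/4745*e2 works whenever it is invertible — the component of v along it is kept and (v - w)/2 reverses, sending v to w.
Answer: 8368/4745*e1 + 7664/4745*e2


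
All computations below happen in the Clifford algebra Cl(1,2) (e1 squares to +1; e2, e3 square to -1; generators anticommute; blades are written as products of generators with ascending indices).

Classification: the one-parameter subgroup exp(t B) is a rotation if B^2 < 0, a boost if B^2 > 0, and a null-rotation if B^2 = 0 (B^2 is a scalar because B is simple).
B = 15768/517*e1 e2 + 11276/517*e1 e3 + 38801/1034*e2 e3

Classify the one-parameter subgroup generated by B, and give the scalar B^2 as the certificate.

B^2 term by term: the squares give (15768/517)^2*(e1 e2)^2 + (11276/517)^2*(e1 e3)^2 + (38801/1034)^2*(e2 e3)^2 = 248629824/267289*(+1) + 127148176/267289*(+1) + 1505517601/1069156*(-1) = -9/4 (each basis 2-blade squares to minus the product of its generators' squares); cross terms between blades sharing an index anticommute and cancel. So B^2 = -9/4.
Answer: rotation, certificate B^2 = -9/4. The class reads off the invariant scalar -9/4 directly.


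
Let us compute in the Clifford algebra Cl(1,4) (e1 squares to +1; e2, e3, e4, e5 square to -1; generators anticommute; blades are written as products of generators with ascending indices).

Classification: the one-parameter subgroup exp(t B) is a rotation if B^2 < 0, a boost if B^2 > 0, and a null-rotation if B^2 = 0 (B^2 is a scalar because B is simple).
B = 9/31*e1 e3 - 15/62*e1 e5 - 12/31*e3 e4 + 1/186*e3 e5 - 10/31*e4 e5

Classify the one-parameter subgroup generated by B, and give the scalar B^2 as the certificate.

B^2 term by term: the squares give (9/31)^2*(e1 e3)^2 + (-15/62)^2*(e1 e5)^2 + (-12/31)^2*(e3 e4)^2 + (1/186)^2*(e3 e5)^2 + (-10/31)^2*(e4 e5)^2 = 81/961*(+1) + 225/3844*(+1) + 144/961*(-1) + 1/34596*(-1) + 100/961*(-1) = -1/9 (each basis 2-blade squares to minus the product of its generators' squares); cross terms between blades sharing an index anticommute and cancel; the commuting (index-disjoint) pairs give grade-4 terms 2*c*c'*(blade product), which cancel blade by blade — e1 e3 e4 e5: -180/961 + 180/961 = 0 — confirming B is simple. So B^2 = -1/9.
Answer: rotation, certificate B^2 = -1/9. B^2 = -1/9 is basis-independent, so its sign is the whole story.


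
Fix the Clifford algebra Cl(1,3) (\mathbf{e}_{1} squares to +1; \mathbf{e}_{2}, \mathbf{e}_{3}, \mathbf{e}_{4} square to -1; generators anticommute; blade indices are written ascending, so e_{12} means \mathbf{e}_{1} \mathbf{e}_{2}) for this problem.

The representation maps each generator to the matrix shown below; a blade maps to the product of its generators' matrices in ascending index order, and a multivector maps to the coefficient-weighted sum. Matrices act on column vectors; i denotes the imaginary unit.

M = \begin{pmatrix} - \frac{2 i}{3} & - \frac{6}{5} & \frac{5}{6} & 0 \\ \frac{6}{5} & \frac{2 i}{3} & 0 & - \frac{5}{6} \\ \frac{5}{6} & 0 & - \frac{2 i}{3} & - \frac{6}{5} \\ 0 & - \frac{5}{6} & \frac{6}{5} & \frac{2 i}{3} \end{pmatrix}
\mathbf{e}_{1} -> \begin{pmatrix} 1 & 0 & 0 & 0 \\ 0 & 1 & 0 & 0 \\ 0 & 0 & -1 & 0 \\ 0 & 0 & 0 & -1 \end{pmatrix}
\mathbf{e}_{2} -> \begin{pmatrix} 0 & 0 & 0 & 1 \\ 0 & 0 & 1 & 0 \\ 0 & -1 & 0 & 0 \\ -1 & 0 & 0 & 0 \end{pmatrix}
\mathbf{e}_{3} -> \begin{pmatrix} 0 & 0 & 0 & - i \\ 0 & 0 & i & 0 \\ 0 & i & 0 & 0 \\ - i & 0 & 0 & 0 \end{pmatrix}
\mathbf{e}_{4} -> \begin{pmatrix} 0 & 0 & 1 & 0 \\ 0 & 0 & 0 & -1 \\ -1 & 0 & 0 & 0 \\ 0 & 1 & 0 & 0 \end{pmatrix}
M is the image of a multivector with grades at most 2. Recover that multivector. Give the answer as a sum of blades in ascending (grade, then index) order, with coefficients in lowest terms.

Method: the blade images are trace-orthogonal — tr(rho(e_A) rho(e_B)^-1) = 4 if A = B and 0 otherwise — and rho(e_A)^-1 = (e_A)^2 * rho(e_A) with (e_A)^2 = +1 or -1, so the coefficient of e_A in the preimage is (e_A)^2 * tr(M rho(e_A))/4.
Nonzero projections over blades of grade <= 2: e_{14}: (e_{14})^2 = +1, tr(M rho(e_{14})) = \frac{10}{3}, coefficient \frac{5}{6}; e_{23}: (e_{23})^2 = -1, tr(M rho(e_{23})) = - \frac{8}{3}, coefficient \frac{2}{3}; e_{24}: (e_{24})^2 = -1, tr(M rho(e_{24})) = \frac{24}{5}, coefficient -\frac{6}{5}. Every other blade of grade <= 2 projects to 0.
Answer: \frac{5}{6} e_{14} + \frac{2}{3} e_{23} - \frac{6}{5} e_{24}


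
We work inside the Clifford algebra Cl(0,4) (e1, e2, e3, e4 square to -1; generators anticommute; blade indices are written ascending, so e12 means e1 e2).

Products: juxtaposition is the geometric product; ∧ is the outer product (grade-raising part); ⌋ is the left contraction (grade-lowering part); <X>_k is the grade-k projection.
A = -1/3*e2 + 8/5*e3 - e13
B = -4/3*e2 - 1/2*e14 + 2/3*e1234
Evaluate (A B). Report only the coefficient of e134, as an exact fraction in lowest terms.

step 1: -4/9 + 32/15*e23 - 2/3*e24 + 1/2*e34 - 4/3*e123 - 37/30*e124 + 26/45*e134
Answer: 26/45


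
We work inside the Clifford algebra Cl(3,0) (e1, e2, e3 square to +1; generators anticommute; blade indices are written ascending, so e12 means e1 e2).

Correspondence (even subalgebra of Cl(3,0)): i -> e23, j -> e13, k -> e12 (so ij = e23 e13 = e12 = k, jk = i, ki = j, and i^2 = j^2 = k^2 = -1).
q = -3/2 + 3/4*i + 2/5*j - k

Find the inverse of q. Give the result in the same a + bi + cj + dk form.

In blades: q = -3/2 - e12 + 2/5*e13 + 3/4*e23.
With qbar = -3/2 + e12 - 2/5*e13 - 3/4*e23 (scalar fixed, mapped units negated), q qbar = 1589/400 (the sum of squared coefficients), so q^-1 = qbar / (1589/400) = -600/1589 + 400/1589*e12 - 160/1589*e13 - 300/1589*e23; translating back:
Answer: -600/1589 - 300/1589*i - 160/1589*j + 400/1589*k


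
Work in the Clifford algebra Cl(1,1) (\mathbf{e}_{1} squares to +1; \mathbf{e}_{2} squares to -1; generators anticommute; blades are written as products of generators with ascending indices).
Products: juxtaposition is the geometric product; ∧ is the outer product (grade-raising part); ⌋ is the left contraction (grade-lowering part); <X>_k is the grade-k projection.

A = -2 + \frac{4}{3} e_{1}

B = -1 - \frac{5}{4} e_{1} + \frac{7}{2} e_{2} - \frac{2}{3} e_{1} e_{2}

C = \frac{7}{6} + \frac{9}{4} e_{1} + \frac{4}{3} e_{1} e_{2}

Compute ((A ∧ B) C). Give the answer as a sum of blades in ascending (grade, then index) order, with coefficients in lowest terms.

step 1: 2 + \frac{7}{6} e_{1} - 7 e_{2} + 6 e_{1} e_{2}
step 2: \frac{311}{24} - \frac{125}{36} e_{1} - \frac{181}{9} e_{2} + \frac{305}{12} e_{1} e_{2}
Answer: \frac{311}{24} - \frac{125}{36} e_{1} - \frac{181}{9} e_{2} + \frac{305}{12} e_{1} e_{2}


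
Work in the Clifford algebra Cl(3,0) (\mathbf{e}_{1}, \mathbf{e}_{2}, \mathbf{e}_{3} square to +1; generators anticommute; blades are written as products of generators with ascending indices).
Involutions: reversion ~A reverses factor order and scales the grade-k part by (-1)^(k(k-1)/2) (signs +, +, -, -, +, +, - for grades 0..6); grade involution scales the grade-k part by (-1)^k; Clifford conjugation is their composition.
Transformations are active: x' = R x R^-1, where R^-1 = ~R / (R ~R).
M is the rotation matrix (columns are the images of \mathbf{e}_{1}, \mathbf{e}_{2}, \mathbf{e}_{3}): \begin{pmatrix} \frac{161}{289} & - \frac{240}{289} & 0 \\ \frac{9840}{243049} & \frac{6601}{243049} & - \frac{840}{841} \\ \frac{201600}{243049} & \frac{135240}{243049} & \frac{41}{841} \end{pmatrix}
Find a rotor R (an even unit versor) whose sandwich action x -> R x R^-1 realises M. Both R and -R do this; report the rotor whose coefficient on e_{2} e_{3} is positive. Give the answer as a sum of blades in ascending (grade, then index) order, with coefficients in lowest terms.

Method: write R = a + b12*e_{1} e_{2} + b13*e_{1} e_{3} + b23*e_{2} e_{3} with a^2 + b12^2 + b13^2 + b23^2 = 1 (so R^-1 = ~R). Expanding the columns R e_j ~R gives tr M = 4a^2 - 1 and, from the antisymmetric part, M21 - M12 = -4a*b12, M13 - M31 = 4a*b13, M32 - M23 = -4a*b23.
Here tr M = \frac{153851}{243049}, so a^2 = (1 + tr M)/4 = \frac{99225}{243049} and a = ±\frac{315}{493}. Taking a = \frac{315}{493}: M21 - M12 = \frac{211680}{243049}, M13 - M31 = -\frac{201600}{243049}, M32 - M23 = \frac{378000}{243049}, giving b12 = -\frac{168}{493}, b13 = -\frac{160}{493}, b23 = -\frac{300}{493}, i.e. R = \frac{315}{493} - \frac{168}{493} e_{1} e_{2} - \frac{160}{493} e_{1} e_{3} - \frac{300}{493} e_{2} e_{3}.
Its e_{2} e_{3} coefficient is negative, so report the other preimage -R.
Answer: -\frac{315}{493} + \frac{168}{493} e_{1} e_{2} + \frac{160}{493} e_{1} e_{3} + \frac{300}{493} e_{2} e_{3}. Uniqueness: Spin(3) -> SO(3) maps R and -R to the same rotation of trace \frac{153851}{243049}; fixing the sign of the e_{2} e_{3} coefficient removes the ambiguity.


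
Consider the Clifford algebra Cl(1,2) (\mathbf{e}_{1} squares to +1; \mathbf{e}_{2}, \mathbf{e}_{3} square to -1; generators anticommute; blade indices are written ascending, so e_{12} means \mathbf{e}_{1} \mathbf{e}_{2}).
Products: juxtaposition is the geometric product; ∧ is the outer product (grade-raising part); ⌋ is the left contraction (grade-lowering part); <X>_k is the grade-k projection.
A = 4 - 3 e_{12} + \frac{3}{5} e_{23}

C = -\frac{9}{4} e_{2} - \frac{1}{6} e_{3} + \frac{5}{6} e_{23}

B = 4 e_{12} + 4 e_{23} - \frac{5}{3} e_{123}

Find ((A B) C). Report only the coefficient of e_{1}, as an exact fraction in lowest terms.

step 1: -\frac{72}{5} + e_{1} + 5 e_{3} + 16 e_{12} + \frac{72}{5} e_{13} + 16 e_{23} - \frac{20}{3} e_{123}
step 2: -\frac{25}{2} + \frac{1978}{45} e_{1} + \frac{1177}{30} e_{2} - \frac{168}{5} e_{3} + \frac{311}{36} e_{12} + \frac{3}{2} e_{13} - \frac{3}{4} e_{23} + \frac{917}{30} e_{123}
Answer: \frac{1978}{45}


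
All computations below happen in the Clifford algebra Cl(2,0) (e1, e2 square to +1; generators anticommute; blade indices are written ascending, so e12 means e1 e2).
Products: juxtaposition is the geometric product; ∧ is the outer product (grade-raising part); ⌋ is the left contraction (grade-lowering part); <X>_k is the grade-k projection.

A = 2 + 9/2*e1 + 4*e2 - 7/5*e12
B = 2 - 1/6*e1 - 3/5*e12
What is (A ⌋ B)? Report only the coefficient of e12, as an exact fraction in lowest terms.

step 1: 241/100 + 31/15*e1 - 27/10*e2 - 6/5*e12
Answer: -6/5


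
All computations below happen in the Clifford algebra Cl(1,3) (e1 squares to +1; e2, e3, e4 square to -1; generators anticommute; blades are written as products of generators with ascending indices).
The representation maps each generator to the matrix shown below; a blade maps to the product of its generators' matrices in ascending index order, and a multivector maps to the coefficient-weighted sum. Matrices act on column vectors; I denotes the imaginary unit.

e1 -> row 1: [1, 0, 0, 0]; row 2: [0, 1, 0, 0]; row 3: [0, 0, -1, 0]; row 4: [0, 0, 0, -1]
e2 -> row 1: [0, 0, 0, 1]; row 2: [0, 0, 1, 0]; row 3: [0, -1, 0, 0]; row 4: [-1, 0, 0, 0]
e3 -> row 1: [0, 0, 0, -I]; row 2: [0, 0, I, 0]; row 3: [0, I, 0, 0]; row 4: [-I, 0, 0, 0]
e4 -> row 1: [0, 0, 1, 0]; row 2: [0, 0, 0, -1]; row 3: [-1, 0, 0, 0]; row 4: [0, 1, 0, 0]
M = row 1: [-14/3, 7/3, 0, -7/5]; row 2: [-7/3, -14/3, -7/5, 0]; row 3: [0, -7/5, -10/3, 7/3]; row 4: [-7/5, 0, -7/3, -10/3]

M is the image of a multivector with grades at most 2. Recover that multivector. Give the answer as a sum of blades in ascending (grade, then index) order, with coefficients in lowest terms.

Method: the blade images are trace-orthogonal — tr(rho(e_A) rho(e_B)^-1) = 4 if A = B and 0 otherwise — and rho(e_A)^-1 = (e_A)^2 * rho(e_A) with (e_A)^2 = +1 or -1, so the coefficient of e_A in the preimage is (e_A)^2 * tr(M rho(e_A))/4.
Nonzero projections over blades of grade <= 2: 1: (1)^2 = +1, tr(M 1) = -16, coefficient -4; e1: (e1)^2 = +1, tr(M rho(e1)) = -8/3, coefficient -2/3; e1 e2: (e1 e2)^2 = +1, tr(M rho(e1 e2)) = -28/5, coefficient -7/5; e2 e4: (e2 e4)^2 = -1, tr(M rho(e2 e4)) = -28/3, coefficient 7/3. Every other blade of grade <= 2 projects to 0.
Answer: -4 - 2/3*e1 - 7/5*e1 e2 + 7/3*e2 e4


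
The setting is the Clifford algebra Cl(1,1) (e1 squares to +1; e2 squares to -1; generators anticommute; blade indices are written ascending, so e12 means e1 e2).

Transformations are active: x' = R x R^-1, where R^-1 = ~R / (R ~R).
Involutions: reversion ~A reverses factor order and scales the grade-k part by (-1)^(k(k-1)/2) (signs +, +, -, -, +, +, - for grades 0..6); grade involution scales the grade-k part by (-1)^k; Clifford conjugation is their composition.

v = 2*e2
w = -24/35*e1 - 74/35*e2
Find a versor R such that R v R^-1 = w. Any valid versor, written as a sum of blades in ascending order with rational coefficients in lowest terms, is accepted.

Construction: equal norms (both -4) license R = v + w = -24/35*e1 - 4/35*e2 — nothing changes along that direction, while (v - w)/2 changes sign, so v maps onto w.
Answer: -24/35*e1 - 4/35*e2


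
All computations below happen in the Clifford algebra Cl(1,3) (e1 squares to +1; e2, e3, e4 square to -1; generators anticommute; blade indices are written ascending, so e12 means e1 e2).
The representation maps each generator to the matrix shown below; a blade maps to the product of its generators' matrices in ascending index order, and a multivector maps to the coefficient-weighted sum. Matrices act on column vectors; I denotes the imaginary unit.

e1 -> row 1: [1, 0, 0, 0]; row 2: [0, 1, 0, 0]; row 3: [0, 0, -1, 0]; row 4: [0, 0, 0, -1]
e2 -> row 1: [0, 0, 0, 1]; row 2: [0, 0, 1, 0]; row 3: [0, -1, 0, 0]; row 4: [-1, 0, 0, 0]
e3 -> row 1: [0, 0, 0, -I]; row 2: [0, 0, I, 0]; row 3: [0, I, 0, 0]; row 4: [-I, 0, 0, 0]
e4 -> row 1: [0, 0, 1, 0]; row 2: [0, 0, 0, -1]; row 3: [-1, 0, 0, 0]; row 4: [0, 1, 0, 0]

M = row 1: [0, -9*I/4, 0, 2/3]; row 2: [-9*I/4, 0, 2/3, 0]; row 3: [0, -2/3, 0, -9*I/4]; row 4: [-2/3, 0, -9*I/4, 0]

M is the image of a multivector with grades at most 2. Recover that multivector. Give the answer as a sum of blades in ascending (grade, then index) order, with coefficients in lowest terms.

Method: the blade images are trace-orthogonal — tr(rho(e_A) rho(e_B)^-1) = 4 if A = B and 0 otherwise — and rho(e_A)^-1 = (e_A)^2 * rho(e_A) with (e_A)^2 = +1 or -1, so the coefficient of e_A in the preimage is (e_A)^2 * tr(M rho(e_A))/4.
Nonzero projections over blades of grade <= 2: e2: (e2)^2 = -1, tr(M rho(e2)) = -8/3, coefficient 2/3; e34: (e34)^2 = -1, tr(M rho(e34)) = -9, coefficient 9/4. Every other blade of grade <= 2 projects to 0.
Answer: 2/3*e2 + 9/4*e34


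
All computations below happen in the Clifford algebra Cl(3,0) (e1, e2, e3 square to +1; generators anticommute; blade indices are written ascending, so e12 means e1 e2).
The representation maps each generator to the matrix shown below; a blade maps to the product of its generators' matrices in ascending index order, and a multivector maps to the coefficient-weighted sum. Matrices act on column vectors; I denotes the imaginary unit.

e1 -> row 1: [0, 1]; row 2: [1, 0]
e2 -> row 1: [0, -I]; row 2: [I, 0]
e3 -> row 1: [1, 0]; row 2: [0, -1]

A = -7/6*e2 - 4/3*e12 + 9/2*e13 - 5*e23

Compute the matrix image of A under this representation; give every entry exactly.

Bivector images (products of the table entries): rho(e12) = rho(e1)rho(e2) = row 1: [I, 0]; row 2: [0, -I]; rho(e13) = rho(e1)rho(e3) = row 1: [0, -1]; row 2: [1, 0]; rho(e23) = rho(e2)rho(e3) = row 1: [0, I]; row 2: [I, 0].
M = (-7/6)*rho(e2) + (-4/3)*rho(e12) + (9/2)*rho(e13) + (-5)*rho(e23), summed entrywise:
Answer: row 1: [-4*I/3, -9/2 - 23*I/6]; row 2: [9/2 - 37*I/6, 4*I/3]


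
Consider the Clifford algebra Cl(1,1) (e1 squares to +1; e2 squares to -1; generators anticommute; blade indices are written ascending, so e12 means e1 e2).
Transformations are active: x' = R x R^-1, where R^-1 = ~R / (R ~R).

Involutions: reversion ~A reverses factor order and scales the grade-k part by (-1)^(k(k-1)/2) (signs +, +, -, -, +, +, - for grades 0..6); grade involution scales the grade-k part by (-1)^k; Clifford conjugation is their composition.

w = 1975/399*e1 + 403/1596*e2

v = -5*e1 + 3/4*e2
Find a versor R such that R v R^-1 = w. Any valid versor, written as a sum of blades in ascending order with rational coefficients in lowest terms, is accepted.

The midline construction: v and w both square to 391/16, so reflecting in their sum -20/399*e1 + 400/399*e2 exchanges them.
Answer: -20/399*e1 + 400/399*e2


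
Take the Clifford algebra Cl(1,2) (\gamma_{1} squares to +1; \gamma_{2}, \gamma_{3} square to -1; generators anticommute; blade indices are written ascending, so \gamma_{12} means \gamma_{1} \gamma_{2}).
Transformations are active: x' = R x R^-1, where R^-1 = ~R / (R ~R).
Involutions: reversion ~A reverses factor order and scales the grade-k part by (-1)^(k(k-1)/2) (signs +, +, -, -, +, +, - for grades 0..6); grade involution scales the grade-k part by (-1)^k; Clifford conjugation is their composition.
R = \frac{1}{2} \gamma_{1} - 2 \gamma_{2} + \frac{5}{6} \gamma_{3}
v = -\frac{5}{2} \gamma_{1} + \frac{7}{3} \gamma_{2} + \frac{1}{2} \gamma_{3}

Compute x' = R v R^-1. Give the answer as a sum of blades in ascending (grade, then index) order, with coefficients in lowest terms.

~R = \frac{1}{2} \gamma_{1} - 2 \gamma_{2} + \frac{5}{6} \gamma_{3}, and R ~R = -\frac{40}{9}, so R^-1 = ~R / (-\frac{40}{9}).
R v = 3 - \frac{23}{6} \gamma_{12} + \frac{7}{3} \gamma_{13} - \frac{53}{18} \gamma_{23}
Answer: \frac{73}{40} \gamma_{1} + \frac{11}{30} \gamma_{2} - \frac{13}{8} \gamma_{3}


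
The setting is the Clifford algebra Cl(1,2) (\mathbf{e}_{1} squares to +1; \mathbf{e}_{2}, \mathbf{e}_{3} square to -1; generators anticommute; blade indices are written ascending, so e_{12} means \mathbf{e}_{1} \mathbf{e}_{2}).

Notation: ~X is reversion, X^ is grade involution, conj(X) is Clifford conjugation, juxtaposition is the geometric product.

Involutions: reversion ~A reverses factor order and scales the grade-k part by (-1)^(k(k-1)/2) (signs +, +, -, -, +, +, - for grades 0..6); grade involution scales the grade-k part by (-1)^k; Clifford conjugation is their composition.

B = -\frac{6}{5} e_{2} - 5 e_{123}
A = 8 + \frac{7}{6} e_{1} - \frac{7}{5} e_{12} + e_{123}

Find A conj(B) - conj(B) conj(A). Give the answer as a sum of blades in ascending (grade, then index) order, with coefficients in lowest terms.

first term: 5 + \frac{42}{25} e_{1} + \frac{48}{5} e_{2} + 7 e_{3} + \frac{7}{5} e_{12} + \frac{6}{5} e_{13} - \frac{35}{6} e_{23} - 40 e_{123}
second term: 5 + \frac{42}{25} e_{1} + \frac{48}{5} e_{2} - 7 e_{3} + \frac{7}{5} e_{12} + \frac{6}{5} e_{13} + \frac{35}{6} e_{23} - 40 e_{123}
Answer: 14 e_{3} - \frac{35}{3} e_{23}


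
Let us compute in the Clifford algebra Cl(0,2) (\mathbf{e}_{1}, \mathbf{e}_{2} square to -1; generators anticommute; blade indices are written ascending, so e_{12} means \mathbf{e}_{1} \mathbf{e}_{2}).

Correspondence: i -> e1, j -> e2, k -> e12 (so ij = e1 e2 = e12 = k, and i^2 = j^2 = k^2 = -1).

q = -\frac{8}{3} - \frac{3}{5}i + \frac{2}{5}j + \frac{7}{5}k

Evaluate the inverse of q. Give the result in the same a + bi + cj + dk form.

In blades: q = -\frac{8}{3} - \frac{3}{5} e_{1} + \frac{2}{5} e_{2} + \frac{7}{5} e_{12}.
With qbar = -\frac{8}{3} + \frac{3}{5} e_{1} - \frac{2}{5} e_{2} - \frac{7}{5} e_{12} (scalar fixed, mapped units negated), q qbar = \frac{2158}{225} (the sum of squared coefficients), so q^-1 = qbar / (\frac{2158}{225}) = -\frac{300}{1079} + \frac{135}{2158} e_{1} - \frac{45}{1079} e_{2} - \frac{315}{2158} e_{12}; translating back:
Answer: -\frac{300}{1079} + \frac{135}{2158}i - \frac{45}{1079}j - \frac{315}{2158}k


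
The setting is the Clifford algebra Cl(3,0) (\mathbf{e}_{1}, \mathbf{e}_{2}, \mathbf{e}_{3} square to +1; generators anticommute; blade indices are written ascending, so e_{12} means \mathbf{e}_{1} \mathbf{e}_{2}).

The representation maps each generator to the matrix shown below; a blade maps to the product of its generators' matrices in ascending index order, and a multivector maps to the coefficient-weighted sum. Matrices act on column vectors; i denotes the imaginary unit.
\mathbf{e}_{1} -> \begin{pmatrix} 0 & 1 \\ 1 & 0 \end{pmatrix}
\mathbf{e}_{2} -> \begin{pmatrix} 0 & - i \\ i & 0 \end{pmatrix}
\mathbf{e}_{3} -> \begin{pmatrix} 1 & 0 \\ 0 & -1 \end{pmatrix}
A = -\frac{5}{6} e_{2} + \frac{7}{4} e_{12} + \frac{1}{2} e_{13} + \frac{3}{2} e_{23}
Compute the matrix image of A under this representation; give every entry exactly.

Bivector images (products of the table entries): rho(e_{12}) = rho(\mathbf{e}_{1})rho(\mathbf{e}_{2}) = \begin{pmatrix} i & 0 \\ 0 & - i \end{pmatrix}; rho(e_{13}) = rho(\mathbf{e}_{1})rho(\mathbf{e}_{3}) = \begin{pmatrix} 0 & -1 \\ 1 & 0 \end{pmatrix}; rho(e_{23}) = rho(\mathbf{e}_{2})rho(\mathbf{e}_{3}) = \begin{pmatrix} 0 & i \\ i & 0 \end{pmatrix}.
M = (-\frac{5}{6})*rho(e_{2}) + (\frac{7}{4})*rho(e_{12}) + (\frac{1}{2})*rho(e_{13}) + (\frac{3}{2})*rho(e_{23}), summed entrywise:
Answer: \begin{pmatrix} \frac{7 i}{4} & - \frac{1}{2} + \frac{7 i}{3} \\ \frac{1}{2} + \frac{2 i}{3} & - \frac{7 i}{4} \end{pmatrix}


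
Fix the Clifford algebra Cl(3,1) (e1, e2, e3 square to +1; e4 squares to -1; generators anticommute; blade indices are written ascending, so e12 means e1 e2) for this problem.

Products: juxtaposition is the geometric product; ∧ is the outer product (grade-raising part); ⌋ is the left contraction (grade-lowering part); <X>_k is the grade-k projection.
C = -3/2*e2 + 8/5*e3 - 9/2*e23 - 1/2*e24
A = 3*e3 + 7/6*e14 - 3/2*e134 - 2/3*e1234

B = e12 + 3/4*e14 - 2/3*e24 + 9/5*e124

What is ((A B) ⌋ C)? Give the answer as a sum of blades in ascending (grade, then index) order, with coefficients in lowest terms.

step 1: 7/8 - 21/10*e2 - 3/40*e3 - 7/9*e12 - 4/9*e13 + 11/5*e23 + 7/6*e24 + 2/3*e34 + 2*e123 - 9/4*e134 + 1/2*e234 + 27/5*e1234
step 2: 926/75 - 33/20*e2 + 217/20*e3 + 21/20*e4 - 63/16*e23 - 7/16*e24
Answer: 926/75 - 33/20*e2 + 217/20*e3 + 21/20*e4 - 63/16*e23 - 7/16*e24


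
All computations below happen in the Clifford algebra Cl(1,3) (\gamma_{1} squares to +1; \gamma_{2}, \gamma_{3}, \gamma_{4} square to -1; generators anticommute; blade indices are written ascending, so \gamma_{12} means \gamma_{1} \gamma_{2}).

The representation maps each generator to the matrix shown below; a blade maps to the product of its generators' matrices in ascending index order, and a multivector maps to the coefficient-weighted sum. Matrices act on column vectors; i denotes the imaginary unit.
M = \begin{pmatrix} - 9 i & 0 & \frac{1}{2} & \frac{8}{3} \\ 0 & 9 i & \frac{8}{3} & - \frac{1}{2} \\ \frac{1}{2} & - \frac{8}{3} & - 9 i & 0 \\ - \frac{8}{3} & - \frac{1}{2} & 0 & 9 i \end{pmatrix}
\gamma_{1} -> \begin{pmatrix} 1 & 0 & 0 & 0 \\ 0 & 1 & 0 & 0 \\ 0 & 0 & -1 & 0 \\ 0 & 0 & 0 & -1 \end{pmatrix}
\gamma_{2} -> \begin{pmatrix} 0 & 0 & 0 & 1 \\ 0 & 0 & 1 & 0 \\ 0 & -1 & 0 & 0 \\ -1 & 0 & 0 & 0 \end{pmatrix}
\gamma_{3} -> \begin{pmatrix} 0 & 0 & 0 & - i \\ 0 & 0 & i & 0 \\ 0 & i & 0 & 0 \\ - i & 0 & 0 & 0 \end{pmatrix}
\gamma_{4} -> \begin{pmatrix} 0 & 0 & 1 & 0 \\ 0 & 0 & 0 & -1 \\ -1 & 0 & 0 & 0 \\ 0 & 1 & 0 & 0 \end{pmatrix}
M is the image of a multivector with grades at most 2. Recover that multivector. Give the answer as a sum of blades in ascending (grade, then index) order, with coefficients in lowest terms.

Method: the blade images are trace-orthogonal — tr(rho(e_A) rho(e_B)^-1) = 4 if A = B and 0 otherwise — and rho(e_A)^-1 = (e_A)^2 * rho(e_A) with (e_A)^2 = +1 or -1, so the coefficient of e_A in the preimage is (e_A)^2 * tr(M rho(e_A))/4.
Nonzero projections over blades of grade <= 2: \gamma_{2}: (\gamma_{2})^2 = -1, tr(M rho(\gamma_{2})) = - \frac{32}{3}, coefficient \frac{8}{3}; \gamma_{14}: (\gamma_{14})^2 = +1, tr(M rho(\gamma_{14})) = 2, coefficient \frac{1}{2}; \gamma_{23}: (\gamma_{23})^2 = -1, tr(M rho(\gamma_{23})) = -36, coefficient 9. Every other blade of grade <= 2 projects to 0.
Answer: \frac{8}{3} \gamma_{2} + \frac{1}{2} \gamma_{14} + 9 \gamma_{23}


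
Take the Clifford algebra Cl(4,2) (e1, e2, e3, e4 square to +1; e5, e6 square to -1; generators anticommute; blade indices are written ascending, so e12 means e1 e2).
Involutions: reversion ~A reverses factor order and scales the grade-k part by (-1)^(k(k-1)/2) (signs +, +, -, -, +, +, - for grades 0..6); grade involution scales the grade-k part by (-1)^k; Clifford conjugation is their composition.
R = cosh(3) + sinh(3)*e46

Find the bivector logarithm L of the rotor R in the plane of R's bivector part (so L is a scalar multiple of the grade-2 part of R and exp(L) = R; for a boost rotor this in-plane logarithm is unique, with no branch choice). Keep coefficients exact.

The scalar part of R is cosh(3), giving the rapidity magnitude (cosh is even); the bivector part supplies orientation, its quotient by sinh of the rapidity is the plane, and L = rapidity * plane — unique in that plane, since flipping both signs leaves L unchanged.
Concretely: cosh(rapidity) = cosh(3) gives rapidity = ±3, and since rapidity/sinh(rapidity) is even the sign is immaterial: L = (rapidity/sinh(rapidity)) * <R>_2 = (3/sinh(3)) * <R>_2.
Answer: 3*e46
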